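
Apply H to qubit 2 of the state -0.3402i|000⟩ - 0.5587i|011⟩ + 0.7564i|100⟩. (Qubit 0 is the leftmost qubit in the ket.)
-0.2406i|000⟩ - 0.2406i|001⟩ - 0.3951i|010⟩ + 0.3951i|011⟩ + 0.5349i|100⟩ + 0.5349i|101⟩

H on qubit 2 mixes each pair of kets that differ only in qubit 2: amplitudes (a, b) of (|…0…⟩, |…1…⟩) become ((a + b)/√2, (a − b)/√2). Kets absent from the input have amplitude 0.
(|000⟩, |001⟩): (a, b) = (-0.3402i, 0) → (-0.2406i, -0.2406i)
(|010⟩, |011⟩): (a, b) = (0, -0.5587i) → (-0.3951i, 0.3951i)
(|100⟩, |101⟩): (a, b) = (0.7564i, 0) → (0.5349i, 0.5349i)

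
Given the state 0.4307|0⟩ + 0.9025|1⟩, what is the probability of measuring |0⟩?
0.1855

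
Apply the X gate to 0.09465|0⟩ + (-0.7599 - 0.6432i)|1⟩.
(-0.7599 - 0.6432i)|0⟩ + 0.09465|1⟩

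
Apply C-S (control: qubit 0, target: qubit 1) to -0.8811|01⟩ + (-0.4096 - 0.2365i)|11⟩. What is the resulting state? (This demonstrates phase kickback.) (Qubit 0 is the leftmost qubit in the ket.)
-0.8811|01⟩ + (0.2365 - 0.4096i)|11⟩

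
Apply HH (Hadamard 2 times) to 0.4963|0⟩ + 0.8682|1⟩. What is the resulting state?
0.4963|0⟩ + 0.8682|1⟩

H² = I, so an even number of Hadamards cancels: H^2 = I and the state is unchanged.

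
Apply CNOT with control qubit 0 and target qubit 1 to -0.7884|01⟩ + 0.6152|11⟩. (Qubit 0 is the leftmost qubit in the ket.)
-0.7884|01⟩ + 0.6152|10⟩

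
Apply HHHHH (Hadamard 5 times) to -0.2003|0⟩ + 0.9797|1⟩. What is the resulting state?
0.5511|0⟩ - 0.8344|1⟩

H² = I, so H^5 = H: a single Hadamard. With (a, b) = (-0.2003, 0.9797), H gives ((a + b)/√2, (a − b)/√2) = (0.5511, -0.8344).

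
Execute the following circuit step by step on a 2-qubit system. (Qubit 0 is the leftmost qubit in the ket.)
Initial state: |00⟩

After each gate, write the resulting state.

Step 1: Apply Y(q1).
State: i|01⟩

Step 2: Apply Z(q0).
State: i|01⟩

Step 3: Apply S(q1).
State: -|01⟩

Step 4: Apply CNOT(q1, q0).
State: -|11⟩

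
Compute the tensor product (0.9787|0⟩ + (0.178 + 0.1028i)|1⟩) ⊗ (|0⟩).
0.9787|00⟩ + (0.178 + 0.1028i)|10⟩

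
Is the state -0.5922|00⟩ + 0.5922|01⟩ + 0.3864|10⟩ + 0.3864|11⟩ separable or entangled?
Entangled

Writing the state as a|00⟩ + b|01⟩ + c|10⟩ + d|11⟩, it is a product state iff ad − bc = 0.
Here (a, b, c, d) = (-0.5922, 0.5922, 0.3864, 0.3864): ad − bc = (-0.5922)(0.3864) − (0.5922)(0.3864) = -0.4577 ≠ 0, so the state is entangled.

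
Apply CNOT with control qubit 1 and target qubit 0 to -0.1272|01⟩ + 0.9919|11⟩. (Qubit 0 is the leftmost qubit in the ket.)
0.9919|01⟩ - 0.1272|11⟩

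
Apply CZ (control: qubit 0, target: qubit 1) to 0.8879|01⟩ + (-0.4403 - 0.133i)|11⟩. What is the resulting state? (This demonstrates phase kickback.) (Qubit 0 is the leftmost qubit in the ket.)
0.8879|01⟩ + (0.4403 + 0.133i)|11⟩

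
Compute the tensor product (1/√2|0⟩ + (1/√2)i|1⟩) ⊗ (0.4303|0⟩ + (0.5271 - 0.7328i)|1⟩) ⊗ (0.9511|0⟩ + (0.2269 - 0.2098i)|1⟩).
0.2894|000⟩ + (0.06904 - 0.06384i)|001⟩ + (0.3545 - 0.4928i)|010⟩ + (-0.02414 - 0.1958i)|011⟩ + 0.2894i|100⟩ + (0.06384 + 0.06904i)|101⟩ + (0.4928 + 0.3545i)|110⟩ + (0.1958 - 0.02414i)|111⟩

amp(|b₁b₂…⟩) = product of the factor amplitudes for bits b₁, b₂, …; only kets whose every factor amplitude is nonzero survive.
|000⟩: (1/√2)(0.4303)(0.9511) = 0.2894
|001⟩: (1/√2)(0.4303)(0.2269 - 0.2098i) = (0.06904 - 0.06384i)
|010⟩: (1/√2)(0.5271 - 0.7328i)(0.9511) = (0.3545 - 0.4928i)
|011⟩: (1/√2)(0.5271 - 0.7328i)(0.2269 - 0.2098i) = (-0.02414 - 0.1958i)
|100⟩: ((1/√2)i)(0.4303)(0.9511) = 0.2894i
|101⟩: ((1/√2)i)(0.4303)(0.2269 - 0.2098i) = (0.06384 + 0.06904i)
|110⟩: ((1/√2)i)(0.5271 - 0.7328i)(0.9511) = (0.4928 + 0.3545i)
|111⟩: ((1/√2)i)(0.5271 - 0.7328i)(0.2269 - 0.2098i) = (0.1958 - 0.02414i)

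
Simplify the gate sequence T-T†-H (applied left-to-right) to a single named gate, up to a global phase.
H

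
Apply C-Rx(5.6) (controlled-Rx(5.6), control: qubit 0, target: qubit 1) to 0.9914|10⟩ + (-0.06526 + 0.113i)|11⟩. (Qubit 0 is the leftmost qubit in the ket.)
(-0.8963 + 0.02186i)|10⟩ + (0.06149 - 0.4386i)|11⟩

C-Rx(5.6) leaves the control-|0⟩ kets |00⟩, |01⟩ unchanged and applies Rx(5.6) to qubit 1 on the control-|1⟩ pair (|10⟩, |11⟩).
Rx(5.6) = [[cos(θ/2), −i·sin(θ/2)], [−i·sin(θ/2), cos(θ/2)]]; θ = 5.6, cos(θ/2) ≈ -0.942222, sin(θ/2) ≈ 0.334988.
With a = amp(|10⟩) = 0.9914 and b = amp(|11⟩) = (-0.06526 + 0.113i):
new amp(|10⟩) = (-0.942222)·a + (-0.334988i)·b = (-0.8963 + 0.02186i)
new amp(|11⟩) = (-0.334988i)·a + (-0.942222)·b = (0.06149 - 0.4386i)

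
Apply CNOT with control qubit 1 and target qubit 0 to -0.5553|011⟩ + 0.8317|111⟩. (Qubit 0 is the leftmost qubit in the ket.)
0.8317|011⟩ - 0.5553|111⟩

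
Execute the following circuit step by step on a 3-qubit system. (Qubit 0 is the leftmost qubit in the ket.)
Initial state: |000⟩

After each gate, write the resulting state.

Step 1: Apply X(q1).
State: |010⟩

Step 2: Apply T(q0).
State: |010⟩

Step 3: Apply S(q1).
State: i|010⟩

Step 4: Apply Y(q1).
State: |000⟩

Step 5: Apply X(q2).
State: |001⟩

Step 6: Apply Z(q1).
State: |001⟩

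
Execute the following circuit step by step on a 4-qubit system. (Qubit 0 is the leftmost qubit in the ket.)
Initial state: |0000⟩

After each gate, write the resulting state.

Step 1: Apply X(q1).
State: |0100⟩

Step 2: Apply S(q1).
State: i|0100⟩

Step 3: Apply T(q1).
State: (-1/√2 + (1/√2)i)|0100⟩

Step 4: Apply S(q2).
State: (-1/√2 + (1/√2)i)|0100⟩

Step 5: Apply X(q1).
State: (-1/√2 + (1/√2)i)|0000⟩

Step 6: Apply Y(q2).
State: (-1/√2 - (1/√2)i)|0010⟩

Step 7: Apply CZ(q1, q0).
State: (-1/√2 - (1/√2)i)|0010⟩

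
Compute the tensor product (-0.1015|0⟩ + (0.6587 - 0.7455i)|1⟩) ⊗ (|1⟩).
-0.1015|01⟩ + (0.6587 - 0.7455i)|11⟩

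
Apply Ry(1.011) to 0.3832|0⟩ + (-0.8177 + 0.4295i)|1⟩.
(0.7312 - 0.208i)|0⟩ + (-0.5299 + 0.3758i)|1⟩

Ry(1.011) = [[cos(θ/2), −sin(θ/2)], [sin(θ/2), cos(θ/2)]]; θ = 1.011, cos(θ/2) ≈ 0.874932, sin(θ/2) ≈ 0.484245.
With a = amp(|0⟩) = 0.3832 and b = amp(|1⟩) = (-0.8177 + 0.4295i):
new amp(|0⟩) = (0.874932)·a + (-0.484245)·b = (0.7312 - 0.208i)
new amp(|1⟩) = (0.484245)·a + (0.874932)·b = (-0.5299 + 0.3758i)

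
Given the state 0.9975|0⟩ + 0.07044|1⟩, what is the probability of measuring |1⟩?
0.004962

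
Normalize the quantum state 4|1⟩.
|1⟩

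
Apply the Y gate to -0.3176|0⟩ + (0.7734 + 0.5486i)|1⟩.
(0.5486 - 0.7734i)|0⟩ - 0.3176i|1⟩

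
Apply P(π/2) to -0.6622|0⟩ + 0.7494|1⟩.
-0.6622|0⟩ + 0.7494i|1⟩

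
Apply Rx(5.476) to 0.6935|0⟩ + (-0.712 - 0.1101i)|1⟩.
(-0.681 + 0.2796i)|0⟩ + (0.6548 - 0.1711i)|1⟩

Rx(5.476) = [[cos(θ/2), −i·sin(θ/2)], [−i·sin(θ/2), cos(θ/2)]]; θ = 5.476, cos(θ/2) ≈ -0.919656, sin(θ/2) ≈ 0.392725.
With a = amp(|0⟩) = 0.6935 and b = amp(|1⟩) = (-0.712 - 0.1101i):
new amp(|0⟩) = (-0.919656)·a + (-0.392725i)·b = (-0.681 + 0.2796i)
new amp(|1⟩) = (-0.392725i)·a + (-0.919656)·b = (0.6548 - 0.1711i)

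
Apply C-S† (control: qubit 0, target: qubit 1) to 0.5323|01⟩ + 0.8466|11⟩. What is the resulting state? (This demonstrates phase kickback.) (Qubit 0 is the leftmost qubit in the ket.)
0.5323|01⟩ - 0.8466i|11⟩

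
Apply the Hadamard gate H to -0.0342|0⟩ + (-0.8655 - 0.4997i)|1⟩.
(-0.6362 - 0.3533i)|0⟩ + (0.5878 + 0.3533i)|1⟩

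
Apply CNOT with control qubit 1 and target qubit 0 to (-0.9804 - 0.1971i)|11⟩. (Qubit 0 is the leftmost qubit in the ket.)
(-0.9804 - 0.1971i)|01⟩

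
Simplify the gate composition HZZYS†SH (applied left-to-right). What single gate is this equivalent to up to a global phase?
Y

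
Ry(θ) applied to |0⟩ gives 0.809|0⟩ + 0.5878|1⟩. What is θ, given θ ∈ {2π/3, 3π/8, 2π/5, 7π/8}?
2π/5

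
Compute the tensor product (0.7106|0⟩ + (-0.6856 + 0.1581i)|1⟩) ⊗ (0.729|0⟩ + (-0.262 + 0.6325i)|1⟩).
0.518|00⟩ + (-0.1862 + 0.4495i)|01⟩ + (-0.4998 + 0.1153i)|10⟩ + (0.07963 - 0.4751i)|11⟩

amp(|b₁b₂…⟩) = product of the factor amplitudes for bits b₁, b₂, …; only kets whose every factor amplitude is nonzero survive.
|00⟩: (0.7106)(0.729) = 0.518
|01⟩: (0.7106)(-0.262 + 0.6325i) = (-0.1862 + 0.4495i)
|10⟩: (-0.6856 + 0.1581i)(0.729) = (-0.4998 + 0.1153i)
|11⟩: (-0.6856 + 0.1581i)(-0.262 + 0.6325i) = (0.07963 - 0.4751i)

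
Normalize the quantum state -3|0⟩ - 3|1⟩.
-1/√2|0⟩ - 1/√2|1⟩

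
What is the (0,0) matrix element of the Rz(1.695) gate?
(0.6619 - 0.7496i)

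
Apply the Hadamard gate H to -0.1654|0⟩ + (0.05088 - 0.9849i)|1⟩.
(-0.08098 - 0.6964i)|0⟩ + (-0.1529 + 0.6964i)|1⟩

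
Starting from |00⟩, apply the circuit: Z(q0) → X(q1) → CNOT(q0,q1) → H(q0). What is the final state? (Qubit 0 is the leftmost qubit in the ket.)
1/√2|01⟩ + 1/√2|11⟩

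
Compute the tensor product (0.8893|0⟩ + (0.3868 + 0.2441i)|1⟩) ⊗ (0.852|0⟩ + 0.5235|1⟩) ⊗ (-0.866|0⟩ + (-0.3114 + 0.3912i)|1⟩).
-0.6562|000⟩ + (-0.2359 + 0.2964i)|001⟩ - 0.4032|010⟩ + (-0.145 + 0.1821i)|011⟩ + (-0.2854 - 0.1801i)|100⟩ + (-0.184 + 0.06416i)|101⟩ + (-0.1754 - 0.1107i)|110⟩ + (-0.113 + 0.03942i)|111⟩

amp(|b₁b₂…⟩) = product of the factor amplitudes for bits b₁, b₂, …; only kets whose every factor amplitude is nonzero survive.
|000⟩: (0.8893)(0.852)(-0.866) = -0.6562
|001⟩: (0.8893)(0.852)(-0.3114 + 0.3912i) = (-0.2359 + 0.2964i)
|010⟩: (0.8893)(0.5235)(-0.866) = -0.4032
|011⟩: (0.8893)(0.5235)(-0.3114 + 0.3912i) = (-0.145 + 0.1821i)
|100⟩: (0.3868 + 0.2441i)(0.852)(-0.866) = (-0.2854 - 0.1801i)
|101⟩: (0.3868 + 0.2441i)(0.852)(-0.3114 + 0.3912i) = (-0.184 + 0.06416i)
|110⟩: (0.3868 + 0.2441i)(0.5235)(-0.866) = (-0.1754 - 0.1107i)
|111⟩: (0.3868 + 0.2441i)(0.5235)(-0.3114 + 0.3912i) = (-0.113 + 0.03942i)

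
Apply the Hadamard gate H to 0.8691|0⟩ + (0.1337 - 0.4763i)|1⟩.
(0.7091 - 0.3368i)|0⟩ + (0.52 + 0.3368i)|1⟩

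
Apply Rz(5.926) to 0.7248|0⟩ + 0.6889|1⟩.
(-0.7133 - 0.1288i)|0⟩ + (-0.6779 + 0.1224i)|1⟩

Rz(5.926) = [[e^(−iθ/2), 0], [0, e^(iθ/2)]] with e^(±iθ/2) = cos(θ/2) ± i·sin(θ/2); θ = 5.926, cos(θ/2) ≈ -0.984095, sin(θ/2) ≈ 0.177645.
With a = amp(|0⟩) = 0.7248 and b = amp(|1⟩) = 0.6889:
new amp(|0⟩) = (-0.984095 - 0.177645i)·a = (-0.7133 - 0.1288i)
new amp(|1⟩) = (-0.984095 + 0.177645i)·b = (-0.6779 + 0.1224i)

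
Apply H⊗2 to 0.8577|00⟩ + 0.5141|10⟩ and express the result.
0.6859|00⟩ + 0.6859|01⟩ + 0.1718|10⟩ + 0.1718|11⟩

H⊗2 gives amp(|y⟩) = (1/2) Σ_x (−1)^(x·y) amp(|x⟩), where x·y is the number of positions in which both x and y have a 1.
|00⟩: (0.8577 + 0.5141)/2 = 0.6859
|01⟩: (0.8577 + 0.5141)/2 = 0.6859
|10⟩: (0.8577 - 0.5141)/2 = 0.1718
|11⟩: (0.8577 - 0.5141)/2 = 0.1718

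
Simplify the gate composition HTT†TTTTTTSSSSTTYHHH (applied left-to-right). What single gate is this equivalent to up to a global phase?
Y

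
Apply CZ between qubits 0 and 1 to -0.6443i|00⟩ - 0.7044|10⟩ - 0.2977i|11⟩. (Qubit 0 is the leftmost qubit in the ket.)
-0.6443i|00⟩ - 0.7044|10⟩ + 0.2977i|11⟩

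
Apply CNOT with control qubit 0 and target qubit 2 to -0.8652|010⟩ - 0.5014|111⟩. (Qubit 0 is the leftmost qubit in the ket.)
-0.8652|010⟩ - 0.5014|110⟩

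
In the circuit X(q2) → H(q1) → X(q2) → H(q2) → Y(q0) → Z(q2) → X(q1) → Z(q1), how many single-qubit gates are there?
8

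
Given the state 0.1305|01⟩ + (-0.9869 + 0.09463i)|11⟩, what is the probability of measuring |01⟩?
0.01703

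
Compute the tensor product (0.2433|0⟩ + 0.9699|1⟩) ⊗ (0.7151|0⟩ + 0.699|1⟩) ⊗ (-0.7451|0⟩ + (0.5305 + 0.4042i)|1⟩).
-0.1296|000⟩ + (0.0923 + 0.07032i)|001⟩ - 0.1267|010⟩ + (0.09022 + 0.06874i)|011⟩ - 0.5168|100⟩ + (0.3679 + 0.2803i)|101⟩ - 0.5051|110⟩ + (0.3597 + 0.274i)|111⟩

amp(|b₁b₂…⟩) = product of the factor amplitudes for bits b₁, b₂, …; only kets whose every factor amplitude is nonzero survive.
|000⟩: (0.2433)(0.7151)(-0.7451) = -0.1296
|001⟩: (0.2433)(0.7151)(0.5305 + 0.4042i) = (0.0923 + 0.07032i)
|010⟩: (0.2433)(0.699)(-0.7451) = -0.1267
|011⟩: (0.2433)(0.699)(0.5305 + 0.4042i) = (0.09022 + 0.06874i)
|100⟩: (0.9699)(0.7151)(-0.7451) = -0.5168
|101⟩: (0.9699)(0.7151)(0.5305 + 0.4042i) = (0.3679 + 0.2803i)
|110⟩: (0.9699)(0.699)(-0.7451) = -0.5051
|111⟩: (0.9699)(0.699)(0.5305 + 0.4042i) = (0.3597 + 0.274i)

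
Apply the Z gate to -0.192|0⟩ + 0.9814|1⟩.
-0.192|0⟩ - 0.9814|1⟩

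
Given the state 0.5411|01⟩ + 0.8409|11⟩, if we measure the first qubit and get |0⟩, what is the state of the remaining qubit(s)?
|1⟩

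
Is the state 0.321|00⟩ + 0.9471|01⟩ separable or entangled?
Separable

Writing the state as a|00⟩ + b|01⟩ + c|10⟩ + d|11⟩, it is a product state iff ad − bc = 0.
Here (a, b, c, d) = (0.321, 0.9471, 0, 0): ad − bc = (0.321)(0) − (0.9471)(0) = 0, so the state is separable.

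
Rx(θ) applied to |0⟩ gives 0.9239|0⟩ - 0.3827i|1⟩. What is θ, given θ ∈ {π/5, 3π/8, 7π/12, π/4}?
π/4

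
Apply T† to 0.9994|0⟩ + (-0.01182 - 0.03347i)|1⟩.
0.9994|0⟩ + (-0.03202 - 0.01531i)|1⟩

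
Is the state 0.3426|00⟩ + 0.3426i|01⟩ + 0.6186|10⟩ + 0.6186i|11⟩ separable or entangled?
Separable

Writing the state as a|00⟩ + b|01⟩ + c|10⟩ + d|11⟩, it is a product state iff ad − bc = 0.
Here (a, b, c, d) = (0.3426, 0.3426i, 0.6186, 0.6186i): ad − bc = (0.3426)(0.6186i) − (0.3426i)(0.6186) = 0, so the state is separable.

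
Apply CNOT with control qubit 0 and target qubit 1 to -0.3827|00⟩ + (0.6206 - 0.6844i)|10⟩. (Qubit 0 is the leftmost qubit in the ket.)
-0.3827|00⟩ + (0.6206 - 0.6844i)|11⟩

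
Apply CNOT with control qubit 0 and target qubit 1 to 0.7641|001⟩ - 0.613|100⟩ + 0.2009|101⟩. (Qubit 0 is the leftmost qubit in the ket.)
0.7641|001⟩ - 0.613|110⟩ + 0.2009|111⟩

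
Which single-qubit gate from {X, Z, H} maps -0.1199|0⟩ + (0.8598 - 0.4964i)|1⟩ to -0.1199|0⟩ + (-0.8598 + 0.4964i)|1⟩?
Z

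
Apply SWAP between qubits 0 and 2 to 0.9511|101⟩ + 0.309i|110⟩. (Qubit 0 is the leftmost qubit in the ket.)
0.309i|011⟩ + 0.9511|101⟩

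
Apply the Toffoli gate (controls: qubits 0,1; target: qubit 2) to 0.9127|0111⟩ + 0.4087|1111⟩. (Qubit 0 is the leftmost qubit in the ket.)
0.9127|0111⟩ + 0.4087|1101⟩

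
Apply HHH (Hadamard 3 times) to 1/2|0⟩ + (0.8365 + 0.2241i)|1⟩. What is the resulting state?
(0.945 + 0.1585i)|0⟩ + (-0.2379 - 0.1585i)|1⟩

H² = I, so H^3 = H: a single Hadamard. With (a, b) = (1/2, (0.8365 + 0.2241i)), H gives ((a + b)/√2, (a − b)/√2) = ((0.945 + 0.1585i), (-0.2379 - 0.1585i)).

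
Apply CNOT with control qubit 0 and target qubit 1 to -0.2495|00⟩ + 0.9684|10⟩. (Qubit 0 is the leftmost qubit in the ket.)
-0.2495|00⟩ + 0.9684|11⟩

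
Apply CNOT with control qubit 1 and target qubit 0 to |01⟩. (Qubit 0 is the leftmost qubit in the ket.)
|11⟩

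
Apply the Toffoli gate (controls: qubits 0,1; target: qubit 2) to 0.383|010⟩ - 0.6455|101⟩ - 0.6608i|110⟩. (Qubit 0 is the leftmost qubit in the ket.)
0.383|010⟩ - 0.6455|101⟩ - 0.6608i|111⟩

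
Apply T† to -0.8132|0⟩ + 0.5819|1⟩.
-0.8132|0⟩ + (0.4115 - 0.4115i)|1⟩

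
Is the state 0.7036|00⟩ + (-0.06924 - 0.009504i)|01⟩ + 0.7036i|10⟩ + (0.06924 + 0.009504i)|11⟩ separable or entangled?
Entangled

Writing the state as a|00⟩ + b|01⟩ + c|10⟩ + d|11⟩, it is a product state iff ad − bc = 0.
Here (a, b, c, d) = (0.7036, (-0.06924 - 0.009504i), 0.7036i, (0.06924 + 0.009504i)): ad − bc = (0.7036)(0.06924 + 0.009504i) − (-0.06924 - 0.009504i)(0.7036i) = (0.04203 + 0.0554i) ≠ 0, so the state is entangled.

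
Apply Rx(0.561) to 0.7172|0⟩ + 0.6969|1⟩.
(0.6892 - 0.1929i)|0⟩ + (0.6697 - 0.1985i)|1⟩

Rx(0.561) = [[cos(θ/2), −i·sin(θ/2)], [−i·sin(θ/2), cos(θ/2)]]; θ = 0.561, cos(θ/2) ≈ 0.960917, sin(θ/2) ≈ 0.276836.
With a = amp(|0⟩) = 0.7172 and b = amp(|1⟩) = 0.6969:
new amp(|0⟩) = (0.960917)·a + (-0.276836i)·b = (0.6892 - 0.1929i)
new amp(|1⟩) = (-0.276836i)·a + (0.960917)·b = (0.6697 - 0.1985i)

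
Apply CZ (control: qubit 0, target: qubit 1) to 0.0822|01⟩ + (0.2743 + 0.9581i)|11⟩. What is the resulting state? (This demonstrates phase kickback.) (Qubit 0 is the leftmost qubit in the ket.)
0.0822|01⟩ + (-0.2743 - 0.9581i)|11⟩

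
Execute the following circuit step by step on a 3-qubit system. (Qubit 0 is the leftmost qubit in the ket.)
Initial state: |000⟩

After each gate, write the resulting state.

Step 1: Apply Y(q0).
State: i|100⟩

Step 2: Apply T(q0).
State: (-1/√2 + (1/√2)i)|100⟩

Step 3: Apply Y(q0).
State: (1/√2 + (1/√2)i)|000⟩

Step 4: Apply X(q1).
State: (1/√2 + (1/√2)i)|010⟩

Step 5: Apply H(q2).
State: (1/2 + (1/2)i)|010⟩ + (1/2 + (1/2)i)|011⟩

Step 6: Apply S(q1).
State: (-1/2 + (1/2)i)|010⟩ + (-1/2 + (1/2)i)|011⟩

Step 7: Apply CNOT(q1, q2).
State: (-1/2 + (1/2)i)|010⟩ + (-1/2 + (1/2)i)|011⟩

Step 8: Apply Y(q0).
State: (-1/2 - (1/2)i)|110⟩ + (-1/2 - (1/2)i)|111⟩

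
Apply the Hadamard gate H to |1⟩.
1/√2|0⟩ - 1/√2|1⟩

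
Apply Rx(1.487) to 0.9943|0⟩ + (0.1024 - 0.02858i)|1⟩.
(0.7126 - 0.06931i)|0⟩ + (0.07538 - 0.694i)|1⟩

Rx(1.487) = [[cos(θ/2), −i·sin(θ/2)], [−i·sin(θ/2), cos(θ/2)]]; θ = 1.487, cos(θ/2) ≈ 0.736104, sin(θ/2) ≈ 0.676868.
With a = amp(|0⟩) = 0.9943 and b = amp(|1⟩) = (0.1024 - 0.02858i):
new amp(|0⟩) = (0.736104)·a + (-0.676868i)·b = (0.7126 - 0.06931i)
new amp(|1⟩) = (-0.676868i)·a + (0.736104)·b = (0.07538 - 0.694i)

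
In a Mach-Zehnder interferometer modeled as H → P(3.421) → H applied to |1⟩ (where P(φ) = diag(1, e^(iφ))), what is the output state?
(0.9806 + 0.1379i)|0⟩ + (0.01939 - 0.1379i)|1⟩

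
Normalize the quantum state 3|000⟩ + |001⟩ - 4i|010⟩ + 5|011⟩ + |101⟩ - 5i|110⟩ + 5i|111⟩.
0.297|000⟩ + 0.09901|001⟩ - 0.3961i|010⟩ + 0.4951|011⟩ + 0.09901|101⟩ - 0.4951i|110⟩ + 0.4951i|111⟩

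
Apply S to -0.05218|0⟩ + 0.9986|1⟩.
-0.05218|0⟩ + 0.9986i|1⟩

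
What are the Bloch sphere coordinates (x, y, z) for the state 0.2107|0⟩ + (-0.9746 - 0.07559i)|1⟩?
(-0.4107, -0.03185, -0.9112)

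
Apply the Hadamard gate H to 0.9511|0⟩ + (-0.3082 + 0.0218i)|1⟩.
(0.4546 + 0.01541i)|0⟩ + (0.8905 - 0.01541i)|1⟩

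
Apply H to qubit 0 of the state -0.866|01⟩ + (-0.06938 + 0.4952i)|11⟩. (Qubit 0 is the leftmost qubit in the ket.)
(-0.6614 + 0.3502i)|01⟩ + (-0.5633 - 0.3502i)|11⟩

H on qubit 0 mixes each pair of kets that differ only in qubit 0: amplitudes (a, b) of (|…0…⟩, |…1…⟩) become ((a + b)/√2, (a − b)/√2). Kets absent from the input have amplitude 0.
(|01⟩, |11⟩): (a, b) = (-0.866, (-0.06938 + 0.4952i)) → ((-0.6614 + 0.3502i), (-0.5633 - 0.3502i))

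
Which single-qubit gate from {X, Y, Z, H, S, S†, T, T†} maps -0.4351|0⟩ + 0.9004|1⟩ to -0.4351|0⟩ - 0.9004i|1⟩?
S†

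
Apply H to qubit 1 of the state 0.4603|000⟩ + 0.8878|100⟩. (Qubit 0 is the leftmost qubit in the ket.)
0.3255|000⟩ + 0.3255|010⟩ + 0.6278|100⟩ + 0.6278|110⟩

H on qubit 1 mixes each pair of kets that differ only in qubit 1: amplitudes (a, b) of (|…0…⟩, |…1…⟩) become ((a + b)/√2, (a − b)/√2). Kets absent from the input have amplitude 0.
(|000⟩, |010⟩): (a, b) = (0.4603, 0) → (0.3255, 0.3255)
(|100⟩, |110⟩): (a, b) = (0.8878, 0) → (0.6278, 0.6278)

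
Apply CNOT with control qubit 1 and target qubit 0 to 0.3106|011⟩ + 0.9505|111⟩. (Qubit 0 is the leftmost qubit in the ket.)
0.9505|011⟩ + 0.3106|111⟩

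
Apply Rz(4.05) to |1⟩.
(-0.4387 + 0.8986i)|1⟩

Rz(4.05) = [[e^(−iθ/2), 0], [0, e^(iθ/2)]] with e^(±iθ/2) = cos(θ/2) ± i·sin(θ/2); θ = 4.05, cos(θ/2) ≈ -0.438747, sin(θ/2) ≈ 0.898611.
With a = amp(|0⟩) = 0 and b = amp(|1⟩) = 1:
new amp(|0⟩) = (-0.438747 - 0.898611i)·a = 0
new amp(|1⟩) = (-0.438747 + 0.898611i)·b = (-0.4387 + 0.8986i)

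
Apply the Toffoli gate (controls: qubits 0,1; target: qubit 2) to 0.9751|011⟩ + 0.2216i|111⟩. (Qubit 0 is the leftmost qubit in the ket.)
0.9751|011⟩ + 0.2216i|110⟩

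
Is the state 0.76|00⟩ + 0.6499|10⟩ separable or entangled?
Separable

Writing the state as a|00⟩ + b|01⟩ + c|10⟩ + d|11⟩, it is a product state iff ad − bc = 0.
Here (a, b, c, d) = (0.76, 0, 0.6499, 0): ad − bc = (0.76)(0) − (0)(0.6499) = 0, so the state is separable.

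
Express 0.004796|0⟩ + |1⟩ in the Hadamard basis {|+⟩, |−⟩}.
0.7105|+⟩ - 0.7037|−⟩

With |ψ⟩ = α|0⟩ + β|1⟩, the Hadamard-basis coefficients are ⟨+|ψ⟩ = (α + β)/√2 and ⟨−|ψ⟩ = (α − β)/√2.
Here α = 0.004796, β = 1: (α + β)/√2 = 0.7105, (α − β)/√2 = -0.7037.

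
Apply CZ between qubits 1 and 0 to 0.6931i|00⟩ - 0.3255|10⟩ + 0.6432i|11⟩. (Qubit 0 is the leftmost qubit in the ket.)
0.6931i|00⟩ - 0.3255|10⟩ - 0.6432i|11⟩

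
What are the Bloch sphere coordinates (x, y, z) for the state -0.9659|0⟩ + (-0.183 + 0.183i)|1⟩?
(0.3535, -0.3535, 0.866)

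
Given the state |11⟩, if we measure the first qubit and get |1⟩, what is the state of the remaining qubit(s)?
|1⟩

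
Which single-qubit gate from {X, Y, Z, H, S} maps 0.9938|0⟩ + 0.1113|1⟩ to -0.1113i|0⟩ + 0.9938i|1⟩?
Y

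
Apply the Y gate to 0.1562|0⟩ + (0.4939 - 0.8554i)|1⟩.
(-0.8554 - 0.4939i)|0⟩ + 0.1562i|1⟩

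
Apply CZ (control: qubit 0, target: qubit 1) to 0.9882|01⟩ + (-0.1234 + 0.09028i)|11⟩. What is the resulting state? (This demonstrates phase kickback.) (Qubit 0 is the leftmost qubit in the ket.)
0.9882|01⟩ + (0.1234 - 0.09028i)|11⟩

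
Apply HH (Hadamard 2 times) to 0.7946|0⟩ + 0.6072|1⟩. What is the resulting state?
0.7946|0⟩ + 0.6072|1⟩

H² = I, so an even number of Hadamards cancels: H^2 = I and the state is unchanged.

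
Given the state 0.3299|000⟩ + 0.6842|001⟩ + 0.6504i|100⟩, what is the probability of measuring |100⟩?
0.423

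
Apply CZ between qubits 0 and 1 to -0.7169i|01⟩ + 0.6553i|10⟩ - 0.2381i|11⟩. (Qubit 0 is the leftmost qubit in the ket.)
-0.7169i|01⟩ + 0.6553i|10⟩ + 0.2381i|11⟩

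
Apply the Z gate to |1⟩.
-|1⟩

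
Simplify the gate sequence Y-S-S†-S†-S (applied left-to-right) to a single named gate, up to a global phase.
Y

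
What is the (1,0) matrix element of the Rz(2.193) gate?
0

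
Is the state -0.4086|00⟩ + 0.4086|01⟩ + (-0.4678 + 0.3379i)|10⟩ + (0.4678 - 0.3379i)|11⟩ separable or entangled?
Separable

Writing the state as a|00⟩ + b|01⟩ + c|10⟩ + d|11⟩, it is a product state iff ad − bc = 0.
Here (a, b, c, d) = (-0.4086, 0.4086, (-0.4678 + 0.3379i), (0.4678 - 0.3379i)): ad − bc = (-0.4086)(0.4678 - 0.3379i) − (0.4086)(-0.4678 + 0.3379i) = 0, so the state is separable.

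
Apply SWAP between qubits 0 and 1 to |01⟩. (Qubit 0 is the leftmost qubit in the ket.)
|10⟩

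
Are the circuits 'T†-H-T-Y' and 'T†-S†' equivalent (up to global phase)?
No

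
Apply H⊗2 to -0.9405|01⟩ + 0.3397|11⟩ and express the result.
-0.3004|00⟩ + 0.3004|01⟩ - 0.6401|10⟩ + 0.6401|11⟩

H⊗2 gives amp(|y⟩) = (1/2) Σ_x (−1)^(x·y) amp(|x⟩), where x·y is the number of positions in which both x and y have a 1.
|00⟩: (-0.9405 + 0.3397)/2 = -0.3004
|01⟩: (0.9405 - 0.3397)/2 = 0.3004
|10⟩: (-0.9405 - 0.3397)/2 = -0.6401
|11⟩: (0.9405 + 0.3397)/2 = 0.6401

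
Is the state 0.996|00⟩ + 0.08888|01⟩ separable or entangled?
Separable

Writing the state as a|00⟩ + b|01⟩ + c|10⟩ + d|11⟩, it is a product state iff ad − bc = 0.
Here (a, b, c, d) = (0.996, 0.08888, 0, 0): ad − bc = (0.996)(0) − (0.08888)(0) = 0, so the state is separable.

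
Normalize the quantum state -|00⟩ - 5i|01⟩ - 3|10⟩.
-0.169|00⟩ - 0.8452i|01⟩ - 0.5071|10⟩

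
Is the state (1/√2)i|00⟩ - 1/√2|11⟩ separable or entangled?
Entangled

Writing the state as a|00⟩ + b|01⟩ + c|10⟩ + d|11⟩, it is a product state iff ad − bc = 0.
Here (a, b, c, d) = ((1/√2)i, 0, 0, -1/√2): ad − bc = ((1/√2)i)(-1/√2) − (0)(0) = -(1/2)i ≠ 0, so the state is entangled.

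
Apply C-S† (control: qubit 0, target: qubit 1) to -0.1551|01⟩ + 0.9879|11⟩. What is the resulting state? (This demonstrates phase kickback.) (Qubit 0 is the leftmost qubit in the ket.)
-0.1551|01⟩ - 0.9879i|11⟩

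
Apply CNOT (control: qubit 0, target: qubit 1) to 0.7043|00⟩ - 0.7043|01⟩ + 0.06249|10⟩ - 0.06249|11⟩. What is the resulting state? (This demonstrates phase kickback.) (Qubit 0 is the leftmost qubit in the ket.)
0.7043|00⟩ - 0.7043|01⟩ - 0.06249|10⟩ + 0.06249|11⟩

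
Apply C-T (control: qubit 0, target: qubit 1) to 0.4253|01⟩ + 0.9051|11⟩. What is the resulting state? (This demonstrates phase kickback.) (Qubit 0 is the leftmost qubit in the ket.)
0.4253|01⟩ + (0.64 + 0.64i)|11⟩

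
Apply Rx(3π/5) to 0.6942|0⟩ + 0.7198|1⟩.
(0.408 - 0.5823i)|0⟩ + (0.4231 - 0.5616i)|1⟩

Rx(3π/5) = [[cos(θ/2), −i·sin(θ/2)], [−i·sin(θ/2), cos(θ/2)]]; θ = 3π/5, cos(θ/2) ≈ 0.587785, sin(θ/2) ≈ 0.809017.
With a = amp(|0⟩) = 0.6942 and b = amp(|1⟩) = 0.7198:
new amp(|0⟩) = (0.587785)·a + (-0.809017i)·b = (0.408 - 0.5823i)
new amp(|1⟩) = (-0.809017i)·a + (0.587785)·b = (0.4231 - 0.5616i)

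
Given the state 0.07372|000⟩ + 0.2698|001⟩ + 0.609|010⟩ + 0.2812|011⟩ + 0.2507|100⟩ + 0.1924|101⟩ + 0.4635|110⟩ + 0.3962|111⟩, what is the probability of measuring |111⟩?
0.157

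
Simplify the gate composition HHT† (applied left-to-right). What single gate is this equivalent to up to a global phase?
T†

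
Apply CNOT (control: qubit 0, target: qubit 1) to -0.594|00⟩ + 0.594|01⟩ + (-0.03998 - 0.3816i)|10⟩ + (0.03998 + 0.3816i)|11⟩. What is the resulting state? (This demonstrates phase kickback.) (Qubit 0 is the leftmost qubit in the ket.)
-0.594|00⟩ + 0.594|01⟩ + (0.03998 + 0.3816i)|10⟩ + (-0.03998 - 0.3816i)|11⟩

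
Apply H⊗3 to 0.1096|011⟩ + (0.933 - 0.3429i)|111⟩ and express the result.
(0.3686 - 0.1212i)|000⟩ + (-0.3686 + 0.1212i)|001⟩ + (-0.3686 + 0.1212i)|010⟩ + (0.3686 - 0.1212i)|011⟩ + (-0.2911 + 0.1212i)|100⟩ + (0.2911 - 0.1212i)|101⟩ + (0.2911 - 0.1212i)|110⟩ + (-0.2911 + 0.1212i)|111⟩

H⊗3 gives amp(|y⟩) = (1/2√2) Σ_x (−1)^(x·y) amp(|x⟩), where x·y is the number of positions in which both x and y have a 1.
|000⟩: (0.1096 + (0.933 - 0.3429i))/(2√2) = (0.3686 - 0.1212i)
|001⟩: (-0.1096 - (0.933 - 0.3429i))/(2√2) = (-0.3686 + 0.1212i)
|010⟩: (-0.1096 - (0.933 - 0.3429i))/(2√2) = (-0.3686 + 0.1212i)
|011⟩: (0.1096 + (0.933 - 0.3429i))/(2√2) = (0.3686 - 0.1212i)
|100⟩: (0.1096 - (0.933 - 0.3429i))/(2√2) = (-0.2911 + 0.1212i)
|101⟩: (-0.1096 + (0.933 - 0.3429i))/(2√2) = (0.2911 - 0.1212i)
|110⟩: (-0.1096 + (0.933 - 0.3429i))/(2√2) = (0.2911 - 0.1212i)
|111⟩: (0.1096 - (0.933 - 0.3429i))/(2√2) = (-0.2911 + 0.1212i)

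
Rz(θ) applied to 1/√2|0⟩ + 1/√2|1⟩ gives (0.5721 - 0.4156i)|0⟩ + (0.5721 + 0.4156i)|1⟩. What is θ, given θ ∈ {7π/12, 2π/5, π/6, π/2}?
2π/5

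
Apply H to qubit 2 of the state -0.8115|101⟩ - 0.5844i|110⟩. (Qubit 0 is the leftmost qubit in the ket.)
-0.5738|100⟩ + 0.5738|101⟩ - 0.4132i|110⟩ - 0.4132i|111⟩

H on qubit 2 mixes each pair of kets that differ only in qubit 2: amplitudes (a, b) of (|…0…⟩, |…1…⟩) become ((a + b)/√2, (a − b)/√2). Kets absent from the input have amplitude 0.
(|100⟩, |101⟩): (a, b) = (0, -0.8115) → (-0.5738, 0.5738)
(|110⟩, |111⟩): (a, b) = (-0.5844i, 0) → (-0.4132i, -0.4132i)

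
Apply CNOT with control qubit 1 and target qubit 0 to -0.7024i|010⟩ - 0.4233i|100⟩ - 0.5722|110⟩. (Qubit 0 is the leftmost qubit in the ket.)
-0.5722|010⟩ - 0.4233i|100⟩ - 0.7024i|110⟩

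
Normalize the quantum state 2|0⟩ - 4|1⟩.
1/√5|0⟩ - 0.8944|1⟩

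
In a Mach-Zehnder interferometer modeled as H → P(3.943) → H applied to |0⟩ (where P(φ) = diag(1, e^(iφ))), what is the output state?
(0.1522 - 0.3592i)|0⟩ + (0.8478 + 0.3592i)|1⟩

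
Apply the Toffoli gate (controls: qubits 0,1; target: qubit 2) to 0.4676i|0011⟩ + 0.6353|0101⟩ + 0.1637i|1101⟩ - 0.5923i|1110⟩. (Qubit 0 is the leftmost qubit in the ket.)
0.4676i|0011⟩ + 0.6353|0101⟩ - 0.5923i|1100⟩ + 0.1637i|1111⟩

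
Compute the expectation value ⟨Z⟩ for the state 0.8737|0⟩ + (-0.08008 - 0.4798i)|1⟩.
0.5267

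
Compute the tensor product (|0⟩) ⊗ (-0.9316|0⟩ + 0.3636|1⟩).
-0.9316|00⟩ + 0.3636|01⟩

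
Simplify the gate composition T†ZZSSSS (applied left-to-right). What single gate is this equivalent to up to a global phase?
T†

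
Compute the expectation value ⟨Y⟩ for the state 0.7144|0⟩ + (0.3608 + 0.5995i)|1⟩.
0.8566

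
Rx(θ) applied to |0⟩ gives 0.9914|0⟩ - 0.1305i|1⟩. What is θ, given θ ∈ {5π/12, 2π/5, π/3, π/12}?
π/12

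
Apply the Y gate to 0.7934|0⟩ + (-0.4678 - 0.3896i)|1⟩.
(-0.3896 + 0.4678i)|0⟩ + 0.7934i|1⟩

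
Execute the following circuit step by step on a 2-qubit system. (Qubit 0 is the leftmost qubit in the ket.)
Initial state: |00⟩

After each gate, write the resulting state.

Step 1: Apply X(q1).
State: |01⟩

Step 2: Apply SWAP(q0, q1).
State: |10⟩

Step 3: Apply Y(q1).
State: i|11⟩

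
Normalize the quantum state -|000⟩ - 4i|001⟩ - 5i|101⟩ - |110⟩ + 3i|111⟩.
-0.1387|000⟩ - 0.5547i|001⟩ - 0.6934i|101⟩ - 0.1387|110⟩ + 0.416i|111⟩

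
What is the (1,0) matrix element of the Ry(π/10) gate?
0.1564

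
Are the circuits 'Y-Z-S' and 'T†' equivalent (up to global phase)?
No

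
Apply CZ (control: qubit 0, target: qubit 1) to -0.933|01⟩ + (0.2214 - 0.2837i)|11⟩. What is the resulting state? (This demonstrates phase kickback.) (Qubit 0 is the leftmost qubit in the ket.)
-0.933|01⟩ + (-0.2214 + 0.2837i)|11⟩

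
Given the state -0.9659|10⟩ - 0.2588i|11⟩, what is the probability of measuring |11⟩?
0.06698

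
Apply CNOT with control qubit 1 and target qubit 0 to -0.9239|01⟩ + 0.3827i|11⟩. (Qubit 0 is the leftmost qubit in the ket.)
0.3827i|01⟩ - 0.9239|11⟩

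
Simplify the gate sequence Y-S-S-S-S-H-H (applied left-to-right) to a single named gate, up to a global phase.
Y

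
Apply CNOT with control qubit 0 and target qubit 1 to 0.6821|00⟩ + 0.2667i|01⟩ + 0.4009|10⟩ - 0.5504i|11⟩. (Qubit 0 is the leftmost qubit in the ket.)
0.6821|00⟩ + 0.2667i|01⟩ - 0.5504i|10⟩ + 0.4009|11⟩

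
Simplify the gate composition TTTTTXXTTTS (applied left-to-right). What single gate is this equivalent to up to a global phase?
S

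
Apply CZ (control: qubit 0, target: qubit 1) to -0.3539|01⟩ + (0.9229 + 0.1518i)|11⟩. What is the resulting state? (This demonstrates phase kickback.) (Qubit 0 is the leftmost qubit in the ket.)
-0.3539|01⟩ + (-0.9229 - 0.1518i)|11⟩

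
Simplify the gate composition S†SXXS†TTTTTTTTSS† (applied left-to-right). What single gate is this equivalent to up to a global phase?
S†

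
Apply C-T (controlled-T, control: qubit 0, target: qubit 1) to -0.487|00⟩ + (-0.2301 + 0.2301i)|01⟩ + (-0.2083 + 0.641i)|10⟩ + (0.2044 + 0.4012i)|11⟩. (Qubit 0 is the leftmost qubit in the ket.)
-0.487|00⟩ + (-0.2301 + 0.2301i)|01⟩ + (-0.2083 + 0.641i)|10⟩ + (-0.1392 + 0.4282i)|11⟩

C-T leaves the control-|0⟩ kets |00⟩, |01⟩ unchanged and applies T to qubit 1 on the control-|1⟩ pair (|10⟩, |11⟩).
T = [[1, 0], [0, (1/√2 + (1/√2)i)]].
With a = amp(|10⟩) = (-0.2083 + 0.641i) and b = amp(|11⟩) = (0.2044 + 0.4012i):
new amp(|10⟩) = (1)·a = (-0.2083 + 0.641i)
new amp(|11⟩) = (1/√2 + (1/√2)i)·b = (-0.1392 + 0.4282i)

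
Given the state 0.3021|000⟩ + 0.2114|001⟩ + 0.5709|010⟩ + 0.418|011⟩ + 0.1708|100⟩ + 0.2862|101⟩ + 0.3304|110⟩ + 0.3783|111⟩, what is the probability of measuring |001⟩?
0.04469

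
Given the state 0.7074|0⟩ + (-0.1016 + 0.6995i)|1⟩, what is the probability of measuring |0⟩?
0.5004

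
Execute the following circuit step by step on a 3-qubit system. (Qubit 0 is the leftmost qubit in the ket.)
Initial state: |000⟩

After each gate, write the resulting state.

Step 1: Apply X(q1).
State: |010⟩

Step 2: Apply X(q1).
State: |000⟩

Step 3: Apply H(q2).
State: 1/√2|000⟩ + 1/√2|001⟩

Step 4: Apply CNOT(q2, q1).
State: 1/√2|000⟩ + 1/√2|011⟩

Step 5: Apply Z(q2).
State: 1/√2|000⟩ - 1/√2|011⟩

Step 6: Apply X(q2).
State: 1/√2|001⟩ - 1/√2|010⟩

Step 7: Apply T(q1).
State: 1/√2|001⟩ + (-1/2 - (1/2)i)|010⟩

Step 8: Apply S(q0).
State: 1/√2|001⟩ + (-1/2 - (1/2)i)|010⟩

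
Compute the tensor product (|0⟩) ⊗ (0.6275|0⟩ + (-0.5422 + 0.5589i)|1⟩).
0.6275|00⟩ + (-0.5422 + 0.5589i)|01⟩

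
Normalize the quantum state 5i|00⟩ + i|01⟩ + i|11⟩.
0.9623i|00⟩ + 0.1925i|01⟩ + 0.1925i|11⟩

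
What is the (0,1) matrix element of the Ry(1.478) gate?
-0.6735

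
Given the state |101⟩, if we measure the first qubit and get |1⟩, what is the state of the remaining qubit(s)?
|01⟩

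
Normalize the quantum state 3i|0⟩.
i|0⟩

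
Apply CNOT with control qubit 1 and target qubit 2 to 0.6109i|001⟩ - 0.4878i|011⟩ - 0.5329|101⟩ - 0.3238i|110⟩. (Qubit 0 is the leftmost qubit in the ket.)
0.6109i|001⟩ - 0.4878i|010⟩ - 0.5329|101⟩ - 0.3238i|111⟩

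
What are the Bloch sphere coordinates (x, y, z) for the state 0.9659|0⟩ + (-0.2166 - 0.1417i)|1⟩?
(-0.4184, -0.2737, 0.866)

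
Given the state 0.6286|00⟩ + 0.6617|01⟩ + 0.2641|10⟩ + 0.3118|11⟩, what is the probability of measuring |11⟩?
0.09722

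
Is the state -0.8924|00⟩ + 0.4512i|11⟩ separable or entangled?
Entangled

Writing the state as a|00⟩ + b|01⟩ + c|10⟩ + d|11⟩, it is a product state iff ad − bc = 0.
Here (a, b, c, d) = (-0.8924, 0, 0, 0.4512i): ad − bc = (-0.8924)(0.4512i) − (0)(0) = -0.4027i ≠ 0, so the state is entangled.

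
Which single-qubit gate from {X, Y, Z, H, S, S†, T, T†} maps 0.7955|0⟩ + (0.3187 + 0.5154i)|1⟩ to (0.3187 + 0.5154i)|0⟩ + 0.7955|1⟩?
X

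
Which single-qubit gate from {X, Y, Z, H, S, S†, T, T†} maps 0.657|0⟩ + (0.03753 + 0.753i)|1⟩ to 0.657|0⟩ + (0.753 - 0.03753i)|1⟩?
S†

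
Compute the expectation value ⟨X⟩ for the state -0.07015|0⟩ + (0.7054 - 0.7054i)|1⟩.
-0.09897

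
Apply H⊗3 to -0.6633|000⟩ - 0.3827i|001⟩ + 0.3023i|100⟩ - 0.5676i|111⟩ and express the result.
(-0.2345 - 0.2291i)|000⟩ + (-0.2345 + 0.4429i)|001⟩ + (-0.2345 + 0.1723i)|010⟩ + (-0.2345 + 0.04151i)|011⟩ + (-0.2345 - 0.04151i)|100⟩ + (-0.2345 - 0.1723i)|101⟩ + (-0.2345 - 0.4429i)|110⟩ + (-0.2345 + 0.2291i)|111⟩

H⊗3 gives amp(|y⟩) = (1/2√2) Σ_x (−1)^(x·y) amp(|x⟩), where x·y is the number of positions in which both x and y have a 1.
|000⟩: (-0.6633 - 0.3827i + 0.3023i - 0.5676i)/(2√2) = (-0.2345 - 0.2291i)
|001⟩: (-0.6633 + 0.3827i + 0.3023i + 0.5676i)/(2√2) = (-0.2345 + 0.4429i)
|010⟩: (-0.6633 - 0.3827i + 0.3023i + 0.5676i)/(2√2) = (-0.2345 + 0.1723i)
|011⟩: (-0.6633 + 0.3827i + 0.3023i - 0.5676i)/(2√2) = (-0.2345 + 0.04151i)
|100⟩: (-0.6633 - 0.3827i - 0.3023i + 0.5676i)/(2√2) = (-0.2345 - 0.04151i)
|101⟩: (-0.6633 + 0.3827i - 0.3023i - 0.5676i)/(2√2) = (-0.2345 - 0.1723i)
|110⟩: (-0.6633 - 0.3827i - 0.3023i - 0.5676i)/(2√2) = (-0.2345 - 0.4429i)
|111⟩: (-0.6633 + 0.3827i - 0.3023i + 0.5676i)/(2√2) = (-0.2345 + 0.2291i)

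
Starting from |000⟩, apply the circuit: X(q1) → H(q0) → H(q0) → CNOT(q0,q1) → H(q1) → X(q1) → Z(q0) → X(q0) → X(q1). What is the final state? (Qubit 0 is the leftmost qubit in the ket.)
1/√2|100⟩ - 1/√2|110⟩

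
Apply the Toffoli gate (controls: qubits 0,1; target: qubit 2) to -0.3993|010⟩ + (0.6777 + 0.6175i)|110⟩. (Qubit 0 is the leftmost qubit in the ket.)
-0.3993|010⟩ + (0.6777 + 0.6175i)|111⟩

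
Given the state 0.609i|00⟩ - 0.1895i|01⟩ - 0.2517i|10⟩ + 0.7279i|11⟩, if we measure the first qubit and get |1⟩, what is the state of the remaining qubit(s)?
-0.3268i|0⟩ + 0.9451i|1⟩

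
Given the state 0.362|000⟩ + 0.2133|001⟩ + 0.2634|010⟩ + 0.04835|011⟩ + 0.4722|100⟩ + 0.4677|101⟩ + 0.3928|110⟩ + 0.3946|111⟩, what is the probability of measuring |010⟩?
0.06938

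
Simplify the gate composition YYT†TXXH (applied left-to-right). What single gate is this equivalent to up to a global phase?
H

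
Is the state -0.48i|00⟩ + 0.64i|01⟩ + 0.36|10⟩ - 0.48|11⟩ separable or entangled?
Separable

Writing the state as a|00⟩ + b|01⟩ + c|10⟩ + d|11⟩, it is a product state iff ad − bc = 0.
Here (a, b, c, d) = (-0.48i, 0.64i, 0.36, -0.48): ad − bc = (-0.48i)(-0.48) − (0.64i)(0.36) = 0, so the state is separable.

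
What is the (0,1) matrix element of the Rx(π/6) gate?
-0.2588i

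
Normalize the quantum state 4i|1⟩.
i|1⟩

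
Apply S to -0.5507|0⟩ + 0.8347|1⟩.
-0.5507|0⟩ + 0.8347i|1⟩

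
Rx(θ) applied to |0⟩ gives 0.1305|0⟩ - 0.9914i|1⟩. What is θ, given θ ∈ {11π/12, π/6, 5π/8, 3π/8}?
11π/12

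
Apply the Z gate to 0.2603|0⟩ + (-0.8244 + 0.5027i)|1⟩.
0.2603|0⟩ + (0.8244 - 0.5027i)|1⟩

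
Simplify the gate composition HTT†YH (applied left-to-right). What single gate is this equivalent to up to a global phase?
Y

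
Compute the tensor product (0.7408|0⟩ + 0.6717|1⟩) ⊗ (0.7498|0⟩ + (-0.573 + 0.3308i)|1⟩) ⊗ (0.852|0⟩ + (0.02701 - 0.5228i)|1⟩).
0.4732|000⟩ + (0.015 - 0.2904i)|001⟩ + (-0.3617 + 0.2088i)|010⟩ + (0.1167 + 0.2285i)|011⟩ + 0.4291|100⟩ + (0.0136 - 0.2633i)|101⟩ + (-0.3279 + 0.1893i)|110⟩ + (0.1058 + 0.2072i)|111⟩

amp(|b₁b₂…⟩) = product of the factor amplitudes for bits b₁, b₂, …; only kets whose every factor amplitude is nonzero survive.
|000⟩: (0.7408)(0.7498)(0.852) = 0.4732
|001⟩: (0.7408)(0.7498)(0.02701 - 0.5228i) = (0.015 - 0.2904i)
|010⟩: (0.7408)(-0.573 + 0.3308i)(0.852) = (-0.3617 + 0.2088i)
|011⟩: (0.7408)(-0.573 + 0.3308i)(0.02701 - 0.5228i) = (0.1167 + 0.2285i)
|100⟩: (0.6717)(0.7498)(0.852) = 0.4291
|101⟩: (0.6717)(0.7498)(0.02701 - 0.5228i) = (0.0136 - 0.2633i)
|110⟩: (0.6717)(-0.573 + 0.3308i)(0.852) = (-0.3279 + 0.1893i)
|111⟩: (0.6717)(-0.573 + 0.3308i)(0.02701 - 0.5228i) = (0.1058 + 0.2072i)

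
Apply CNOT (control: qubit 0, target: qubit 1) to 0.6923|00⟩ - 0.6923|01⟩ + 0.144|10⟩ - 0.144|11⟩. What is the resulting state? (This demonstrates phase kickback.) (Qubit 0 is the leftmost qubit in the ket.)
0.6923|00⟩ - 0.6923|01⟩ - 0.144|10⟩ + 0.144|11⟩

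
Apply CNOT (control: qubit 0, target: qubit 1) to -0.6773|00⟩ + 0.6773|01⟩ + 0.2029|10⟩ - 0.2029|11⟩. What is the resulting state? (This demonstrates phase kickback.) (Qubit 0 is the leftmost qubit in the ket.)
-0.6773|00⟩ + 0.6773|01⟩ - 0.2029|10⟩ + 0.2029|11⟩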